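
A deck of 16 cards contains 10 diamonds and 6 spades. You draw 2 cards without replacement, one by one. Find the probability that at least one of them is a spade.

5/8

P(no spades) = 10/16 × 9/15 = 90/240 = 3/8.
P(at least one) = 1 − 3/8 = 5/8.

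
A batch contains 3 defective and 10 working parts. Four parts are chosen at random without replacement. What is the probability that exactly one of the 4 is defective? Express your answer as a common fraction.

72/143

One ordering (defective drawn first) has probability 3/13 × 10/12 × 9/11 × 8/10 = 2160/17160 = 18/143.
There are C(4,1) = 4 such orderings, each equally likely, so P = 4 × 18/143 = 72/143.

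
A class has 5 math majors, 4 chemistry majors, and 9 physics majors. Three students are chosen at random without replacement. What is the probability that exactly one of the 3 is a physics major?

One ordering (a physics major drawn first) has probability 9/18 × 9/17 × 8/16 = 648/4896 = 9/68.
There are C(3,1) = 3 such orderings, each equally likely, so P = 3 × 9/68 = 27/68.

27/68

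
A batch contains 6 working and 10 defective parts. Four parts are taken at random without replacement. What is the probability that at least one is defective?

361/364

P(no defective) = 6/16 × 5/15 × 4/14 × 3/13 = 360/43680 = 3/364.
P(at least one) = 1 − 3/364 = 361/364.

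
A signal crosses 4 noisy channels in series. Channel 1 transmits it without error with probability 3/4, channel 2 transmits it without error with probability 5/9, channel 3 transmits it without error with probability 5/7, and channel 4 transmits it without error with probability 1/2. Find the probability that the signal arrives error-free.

Each stage is reached only if all earlier stages succeed, so
P = 3/4 × 5/9 × 5/7 × 1/2 = 75/504 = 25/168.

25/168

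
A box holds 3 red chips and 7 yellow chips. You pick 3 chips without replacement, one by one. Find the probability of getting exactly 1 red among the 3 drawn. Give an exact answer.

One ordering (red drawn first) has probability 3/10 × 7/9 × 6/8 = 126/720 = 7/40.
There are C(3,1) = 3 such orderings, each equally likely, so P = 3 × 7/40 = 21/40.

21/40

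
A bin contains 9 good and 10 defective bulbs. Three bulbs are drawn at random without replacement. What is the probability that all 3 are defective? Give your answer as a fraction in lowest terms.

P(all defective) = 10/19 × 9/18 × 8/17 = 720/5814 = 40/323.

40/323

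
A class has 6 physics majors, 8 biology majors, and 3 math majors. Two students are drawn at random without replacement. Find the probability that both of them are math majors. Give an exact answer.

P(all math majors) = 3/17 × 2/16 = 6/272 = 3/136.

3/136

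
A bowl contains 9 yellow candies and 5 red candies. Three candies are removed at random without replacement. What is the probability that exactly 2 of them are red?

45/182

One ordering (red drawn first) has probability 5/14 × 4/13 × 9/12 = 180/2184 = 15/182.
There are C(3,2) = 3 such orderings, each equally likely, so P = 3 × 15/182 = 45/182.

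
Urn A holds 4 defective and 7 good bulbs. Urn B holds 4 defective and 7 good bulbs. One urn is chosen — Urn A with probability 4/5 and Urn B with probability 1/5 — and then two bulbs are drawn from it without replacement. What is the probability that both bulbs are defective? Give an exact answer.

6/55

From Urn A: P(both defective) = (4/11)(3/10) = 6/55.
From Urn B: P(both defective) = (4/11)(3/10) = 6/55.
Total probability = (4/5)(6/55) + (1/5)(6/55) = 6/55.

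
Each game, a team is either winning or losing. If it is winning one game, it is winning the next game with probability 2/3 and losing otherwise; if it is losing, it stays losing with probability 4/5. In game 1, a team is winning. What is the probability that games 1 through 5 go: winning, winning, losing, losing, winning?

Game 1 is given. For each transition, use the conditional probability from the current state:
P(winning | winning) = 2/3; P(losing | winning) = 1/3; P(losing | losing) = 4/5; P(winning | losing) = 1/5.
P = 2/3 × 1/3 × 4/5 × 1/5 = 8/225.

8/225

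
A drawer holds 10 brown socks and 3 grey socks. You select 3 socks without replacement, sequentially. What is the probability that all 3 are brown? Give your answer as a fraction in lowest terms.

P(all brown) = 10/13 × 9/12 × 8/11 = 720/1716 = 60/143.

60/143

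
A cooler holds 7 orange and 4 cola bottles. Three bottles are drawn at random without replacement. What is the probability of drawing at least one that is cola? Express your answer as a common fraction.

26/33

P(no cola) = 7/11 × 6/10 × 5/9 = 210/990 = 7/33.
P(at least one) = 1 − 7/33 = 26/33.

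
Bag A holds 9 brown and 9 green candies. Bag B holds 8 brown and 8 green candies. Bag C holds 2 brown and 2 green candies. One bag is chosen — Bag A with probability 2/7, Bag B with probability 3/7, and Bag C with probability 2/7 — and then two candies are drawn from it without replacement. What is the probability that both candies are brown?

From Bag A: P(both brown) = (9/18)(8/17) = 4/17.
From Bag B: P(both brown) = (8/16)(7/15) = 7/30.
From Bag C: P(both brown) = (2/4)(1/3) = 1/6.
Total probability = (2/7)(4/17) + (3/7)(7/30) + (2/7)(1/6) = 767/3570.

767/3570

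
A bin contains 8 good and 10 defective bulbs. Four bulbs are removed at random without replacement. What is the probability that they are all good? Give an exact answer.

P(every draw is good) = 8/18 × 7/17 × 6/16 × 5/15 = 1680/73440 = 7/306.

7/306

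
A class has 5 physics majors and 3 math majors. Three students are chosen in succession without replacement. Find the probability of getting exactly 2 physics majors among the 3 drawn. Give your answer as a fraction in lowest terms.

One ordering (physics majors drawn first) has probability 5/8 × 4/7 × 3/6 = 60/336 = 5/28.
There are C(3,2) = 3 such orderings, each equally likely, so P = 3 × 5/28 = 15/28.

15/28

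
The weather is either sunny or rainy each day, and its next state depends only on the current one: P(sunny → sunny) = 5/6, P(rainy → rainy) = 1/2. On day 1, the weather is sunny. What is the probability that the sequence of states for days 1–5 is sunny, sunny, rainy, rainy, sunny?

Day 1 is given. For each transition, use the conditional probability from the current state:
P(sunny | sunny) = 5/6; P(rainy | sunny) = 1/6; P(rainy | rainy) = 1/2; P(sunny | rainy) = 1/2.
P = 5/6 × 1/6 × 1/2 × 1/2 = 5/144.

5/144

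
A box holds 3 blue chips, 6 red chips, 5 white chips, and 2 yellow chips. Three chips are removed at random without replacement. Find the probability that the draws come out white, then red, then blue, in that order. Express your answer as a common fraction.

3/112

Chain rule:
P = 5/16 × 6/15 × 3/14 = 90/3360 = 3/112.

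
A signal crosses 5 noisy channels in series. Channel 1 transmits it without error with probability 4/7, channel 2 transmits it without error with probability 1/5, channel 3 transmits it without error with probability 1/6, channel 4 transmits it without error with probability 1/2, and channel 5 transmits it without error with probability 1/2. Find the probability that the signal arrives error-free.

1/210

The events are sequential, so multiply the conditional probabilities:
P = 4/7 × 1/5 × 1/6 × 1/2 × 1/2 = 4/840 = 1/210.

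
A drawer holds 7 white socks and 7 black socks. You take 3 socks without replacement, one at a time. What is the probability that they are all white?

5/52

P = 7/14 × 6/13 × 5/12 = 210/2184 = 5/52.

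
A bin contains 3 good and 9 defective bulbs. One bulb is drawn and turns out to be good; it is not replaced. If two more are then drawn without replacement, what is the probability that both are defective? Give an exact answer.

With the first bulb removed, 9 defective remain out of 11.
P = 9/11 × 8/10 = 72/110 = 36/55.

36/55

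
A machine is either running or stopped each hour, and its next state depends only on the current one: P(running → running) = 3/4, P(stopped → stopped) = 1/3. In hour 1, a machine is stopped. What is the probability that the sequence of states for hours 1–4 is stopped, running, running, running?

Hour 1 is given. For each transition, use the conditional probability from the current state:
P(running | stopped) = 2/3; P(running | running) = 3/4; P(running | running) = 3/4.
P = 2/3 × 3/4 × 3/4 = 18/48 = 3/8.

3/8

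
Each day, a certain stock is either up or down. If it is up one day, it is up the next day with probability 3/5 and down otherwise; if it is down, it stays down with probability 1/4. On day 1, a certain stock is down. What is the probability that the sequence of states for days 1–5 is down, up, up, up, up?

81/500

Day 1 is given. For each transition, use the conditional probability from the current state:
P(up | down) = 3/4; P(up | up) = 3/5; P(up | up) = 3/5; P(up | up) = 3/5.
P = 3/4 × 3/5 × 3/5 × 3/5 = 81/500.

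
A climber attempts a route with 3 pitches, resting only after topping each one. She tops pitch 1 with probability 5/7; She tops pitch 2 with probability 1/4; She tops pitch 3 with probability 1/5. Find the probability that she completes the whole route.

1/28

Each stage is reached only if all earlier stages succeed, so
P = 5/7 × 1/4 × 1/5 = 5/140 = 1/28.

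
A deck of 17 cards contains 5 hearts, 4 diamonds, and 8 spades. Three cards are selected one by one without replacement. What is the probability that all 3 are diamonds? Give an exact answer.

P(all diamonds) = 4/17 × 3/16 × 2/15 = 24/4080 = 1/170.

1/170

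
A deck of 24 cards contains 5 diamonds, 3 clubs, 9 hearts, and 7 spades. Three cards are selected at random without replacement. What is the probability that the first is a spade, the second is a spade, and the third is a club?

21/2024

Multiply the probability of each draw given the previous ones:
P = 7/24 × 6/23 × 3/22 = 126/12144 = 21/2024.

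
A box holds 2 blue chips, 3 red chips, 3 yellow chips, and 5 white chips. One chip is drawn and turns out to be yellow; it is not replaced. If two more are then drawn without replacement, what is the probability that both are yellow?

After the first draw, 2 of the remaining 12 chips are yellow.
P = 2/12 × 1/11 = 2/132 = 1/66.

1/66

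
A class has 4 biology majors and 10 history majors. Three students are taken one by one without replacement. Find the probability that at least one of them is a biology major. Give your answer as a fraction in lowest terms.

P(no biology majors) = 10/14 × 9/13 × 8/12 = 720/2184 = 30/91.
P(at least one) = 1 − 30/91 = 61/91.

61/91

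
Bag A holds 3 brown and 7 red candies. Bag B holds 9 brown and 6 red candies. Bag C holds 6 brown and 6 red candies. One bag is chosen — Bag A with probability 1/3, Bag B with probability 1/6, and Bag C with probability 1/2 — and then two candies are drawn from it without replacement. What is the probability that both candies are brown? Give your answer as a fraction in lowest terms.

535/2772

From Bag A: P(both brown) = (3/10)(2/9) = 1/15.
From Bag B: P(both brown) = (9/15)(8/14) = 12/35.
From Bag C: P(both brown) = (6/12)(5/11) = 5/22.
Total probability = (1/3)(1/15) + (1/6)(12/35) + (1/2)(5/22) = 535/2772.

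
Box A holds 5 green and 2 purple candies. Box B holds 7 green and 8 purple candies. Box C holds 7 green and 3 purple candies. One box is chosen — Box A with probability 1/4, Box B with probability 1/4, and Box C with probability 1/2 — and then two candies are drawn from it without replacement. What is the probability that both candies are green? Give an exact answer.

From Box A: P(both green) = (5/7)(4/6) = 10/21.
From Box B: P(both green) = (7/15)(6/14) = 1/5.
From Box C: P(both green) = (7/10)(6/9) = 7/15.
Total probability = (1/4)(10/21) + (1/4)(1/5) + (1/2)(7/15) = 169/420.

169/420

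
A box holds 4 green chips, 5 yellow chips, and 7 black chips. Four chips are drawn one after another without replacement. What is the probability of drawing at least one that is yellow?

P(no yellow) = 11/16 × 10/15 × 9/14 × 8/13 = 7920/43680 = 33/182.
P(at least one) = 1 − 33/182 = 149/182.

149/182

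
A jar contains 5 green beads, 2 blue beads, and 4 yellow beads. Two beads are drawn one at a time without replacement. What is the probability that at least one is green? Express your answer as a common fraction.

8/11

P(no green) = 6/11 × 5/10 = 30/110 = 3/11.
P(at least one) = 1 − 3/11 = 8/11.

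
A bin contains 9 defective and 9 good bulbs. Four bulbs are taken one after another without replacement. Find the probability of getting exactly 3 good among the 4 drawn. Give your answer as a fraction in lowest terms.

21/85

One ordering (good drawn first) has probability 9/18 × 8/17 × 7/16 × 9/15 = 4536/73440 = 21/340.
There are C(4,3) = 4 such orderings, each equally likely, so P = 4 × 21/340 = 21/85.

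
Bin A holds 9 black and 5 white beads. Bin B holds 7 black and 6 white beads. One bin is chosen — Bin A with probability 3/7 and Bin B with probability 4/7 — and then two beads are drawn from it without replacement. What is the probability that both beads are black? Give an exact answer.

206/637

From Bin A: P(both black) = (9/14)(8/13) = 36/91.
From Bin B: P(both black) = (7/13)(6/12) = 7/26.
Total probability = (3/7)(36/91) + (4/7)(7/26) = 206/637.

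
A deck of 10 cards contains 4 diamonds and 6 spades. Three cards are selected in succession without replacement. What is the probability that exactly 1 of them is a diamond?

One ordering (a diamond drawn first) has probability 4/10 × 6/9 × 5/8 = 120/720 = 1/6.
There are C(3,1) = 3 such orderings, each equally likely, so P = 3 × 1/6 = 1/2.

1/2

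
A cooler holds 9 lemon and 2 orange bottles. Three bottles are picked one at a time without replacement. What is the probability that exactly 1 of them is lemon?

3/55

One ordering (lemon drawn first) has probability 9/11 × 2/10 × 1/9 = 18/990 = 1/55.
There are C(3,1) = 3 such orderings, each equally likely, so P = 3 × 1/55 = 3/55.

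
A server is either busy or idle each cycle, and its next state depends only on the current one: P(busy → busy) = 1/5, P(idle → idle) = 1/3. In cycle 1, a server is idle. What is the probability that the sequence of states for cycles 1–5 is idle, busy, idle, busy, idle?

64/225

Cycle 1 is given. For each transition, use the conditional probability from the current state:
P(busy | idle) = 2/3; P(idle | busy) = 4/5; P(busy | idle) = 2/3; P(idle | busy) = 4/5.
P = 2/3 × 4/5 × 2/3 × 4/5 = 64/225.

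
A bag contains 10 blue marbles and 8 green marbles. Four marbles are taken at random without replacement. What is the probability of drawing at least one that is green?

P(no green) = 10/18 × 9/17 × 8/16 × 7/15 = 5040/73440 = 7/102.
P(at least one) = 1 − 7/102 = 95/102.

95/102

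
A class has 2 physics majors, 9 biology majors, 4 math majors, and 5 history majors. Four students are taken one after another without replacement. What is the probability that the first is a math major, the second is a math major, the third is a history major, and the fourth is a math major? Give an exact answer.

1/969

Multiply the probability of each draw given the previous ones:
P = 4/20 × 3/19 × 5/18 × 2/17 = 120/116280 = 1/969.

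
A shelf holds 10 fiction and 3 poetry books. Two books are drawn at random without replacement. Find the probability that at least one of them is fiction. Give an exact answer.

25/26

P(no fiction) = 3/13 × 2/12 = 6/156 = 1/26.
P(at least one) = 1 − 1/26 = 25/26.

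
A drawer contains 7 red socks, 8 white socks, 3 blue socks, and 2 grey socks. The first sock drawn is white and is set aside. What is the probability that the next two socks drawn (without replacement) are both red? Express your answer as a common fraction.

With the first sock removed, 7 red remain out of 19.
P = 7/19 × 6/18 = 42/342 = 7/57.

7/57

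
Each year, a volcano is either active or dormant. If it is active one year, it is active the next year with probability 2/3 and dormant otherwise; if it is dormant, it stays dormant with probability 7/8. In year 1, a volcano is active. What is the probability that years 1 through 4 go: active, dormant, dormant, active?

Year 1 is given. For each transition, use the conditional probability from the current state:
P(dormant | active) = 1/3; P(dormant | dormant) = 7/8; P(active | dormant) = 1/8.
P = 1/3 × 7/8 × 1/8 = 7/192.

7/192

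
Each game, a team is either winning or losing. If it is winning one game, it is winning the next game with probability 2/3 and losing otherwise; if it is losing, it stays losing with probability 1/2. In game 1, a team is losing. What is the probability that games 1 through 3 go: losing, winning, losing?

1/6

Game 1 is given. For each transition, use the conditional probability from the current state:
P(winning | losing) = 1/2; P(losing | winning) = 1/3.
P = 1/2 × 1/3 = 1/6.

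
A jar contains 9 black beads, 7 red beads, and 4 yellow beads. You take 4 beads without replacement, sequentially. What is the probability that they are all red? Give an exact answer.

7/969

P(every draw is red) = 7/20 × 6/19 × 5/18 × 4/17 = 840/116280 = 7/969.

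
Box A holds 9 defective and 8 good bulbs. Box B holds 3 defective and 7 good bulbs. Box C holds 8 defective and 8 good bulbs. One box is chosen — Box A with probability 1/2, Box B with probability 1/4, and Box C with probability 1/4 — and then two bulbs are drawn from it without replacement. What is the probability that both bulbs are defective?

From Box A: P(both defective) = (9/17)(8/16) = 9/34.
From Box B: P(both defective) = (3/10)(2/9) = 1/15.
From Box C: P(both defective) = (8/16)(7/15) = 7/30.
Total probability = (1/2)(9/34) + (1/4)(1/15) + (1/4)(7/30) = 141/680.

141/680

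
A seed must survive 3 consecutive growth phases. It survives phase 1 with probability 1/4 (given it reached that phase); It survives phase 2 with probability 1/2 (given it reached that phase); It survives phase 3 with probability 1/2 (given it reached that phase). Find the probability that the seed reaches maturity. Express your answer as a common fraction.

1/16

Each stage is reached only if all earlier stages succeed, so
P = 1/4 × 1/2 × 1/2 = 1/16.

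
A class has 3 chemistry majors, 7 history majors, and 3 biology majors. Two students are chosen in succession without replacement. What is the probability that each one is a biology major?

1/26

P = 3/13 × 2/12 = 6/156 = 1/26.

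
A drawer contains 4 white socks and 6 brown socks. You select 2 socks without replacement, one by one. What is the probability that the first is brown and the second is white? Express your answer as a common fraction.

4/15

Chain rule:
P = 6/10 × 4/9 = 24/90 = 4/15.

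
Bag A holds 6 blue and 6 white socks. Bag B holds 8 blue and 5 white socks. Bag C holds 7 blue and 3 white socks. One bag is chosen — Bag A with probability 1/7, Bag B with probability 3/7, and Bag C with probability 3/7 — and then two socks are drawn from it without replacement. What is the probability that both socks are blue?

From Bag A: P(both blue) = (6/12)(5/11) = 5/22.
From Bag B: P(both blue) = (8/13)(7/12) = 14/39.
From Bag C: P(both blue) = (7/10)(6/9) = 7/15.
Total probability = (1/7)(5/22) + (3/7)(14/39) + (3/7)(7/15) = 3867/10010.

3867/10010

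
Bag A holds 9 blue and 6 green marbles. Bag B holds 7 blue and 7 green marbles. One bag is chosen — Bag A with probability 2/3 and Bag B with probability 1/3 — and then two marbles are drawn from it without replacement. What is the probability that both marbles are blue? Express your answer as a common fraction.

From Bag A: P(both blue) = (9/15)(8/14) = 12/35.
From Bag B: P(both blue) = (7/14)(6/13) = 3/13.
Total probability = (2/3)(12/35) + (1/3)(3/13) = 139/455.

139/455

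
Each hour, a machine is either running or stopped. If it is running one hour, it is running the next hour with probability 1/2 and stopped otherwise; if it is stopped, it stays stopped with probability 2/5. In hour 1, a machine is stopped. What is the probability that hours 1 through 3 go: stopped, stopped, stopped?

4/25

Hour 1 is given. For each transition, use the conditional probability from the current state:
P(stopped | stopped) = 2/5; P(stopped | stopped) = 2/5.
P = 2/5 × 2/5 = 4/25.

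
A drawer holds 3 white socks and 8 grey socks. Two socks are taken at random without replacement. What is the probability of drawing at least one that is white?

P(no white) = 8/11 × 7/10 = 56/110 = 28/55.
P(at least one) = 1 − 28/55 = 27/55.

27/55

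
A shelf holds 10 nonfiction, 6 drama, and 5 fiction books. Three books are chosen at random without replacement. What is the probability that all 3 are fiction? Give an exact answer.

1/133

P(every draw is fiction) = 5/21 × 4/20 × 3/19 = 60/7980 = 1/133.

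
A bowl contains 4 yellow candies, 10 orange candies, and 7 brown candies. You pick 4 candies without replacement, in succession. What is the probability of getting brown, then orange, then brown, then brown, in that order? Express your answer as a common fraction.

Chain rule:
P = 7/21 × 10/20 × 6/19 × 5/18 = 2100/143640 = 5/342.

5/342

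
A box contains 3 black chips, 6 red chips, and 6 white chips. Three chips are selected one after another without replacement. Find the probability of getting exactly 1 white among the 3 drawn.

One ordering (white drawn first) has probability 6/15 × 9/14 × 8/13 = 432/2730 = 72/455.
There are C(3,1) = 3 such orderings, each equally likely, so P = 3 × 72/455 = 216/455.

216/455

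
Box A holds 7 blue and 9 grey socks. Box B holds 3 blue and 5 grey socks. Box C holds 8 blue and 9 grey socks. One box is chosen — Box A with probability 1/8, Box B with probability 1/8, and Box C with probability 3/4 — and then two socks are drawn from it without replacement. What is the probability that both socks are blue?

From Box A: P(both blue) = (7/16)(6/15) = 7/40.
From Box B: P(both blue) = (3/8)(2/7) = 3/28.
From Box C: P(both blue) = (8/17)(7/16) = 7/34.
Total probability = (1/8)(7/40) + (1/8)(3/28) + (3/4)(7/34) = 7223/38080.

7223/38080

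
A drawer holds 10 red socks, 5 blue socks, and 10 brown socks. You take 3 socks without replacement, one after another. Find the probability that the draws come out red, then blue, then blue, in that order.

1/69

Chain rule:
P = 10/25 × 5/24 × 4/23 = 200/13800 = 1/69.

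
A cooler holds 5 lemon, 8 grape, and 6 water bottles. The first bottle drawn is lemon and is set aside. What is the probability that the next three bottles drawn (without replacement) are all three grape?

After the first draw, 8 of the remaining 18 bottles are grape.
P = 8/18 × 7/17 × 6/16 = 336/4896 = 7/102.

7/102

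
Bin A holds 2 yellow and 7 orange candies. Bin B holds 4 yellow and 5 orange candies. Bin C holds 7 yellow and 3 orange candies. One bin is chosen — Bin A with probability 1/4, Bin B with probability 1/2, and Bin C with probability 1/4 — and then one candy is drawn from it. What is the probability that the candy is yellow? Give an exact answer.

From Bin A: P(yellow) = 2/9.
From Bin B: P(yellow) = 4/9.
From Bin C: P(yellow) = 7/10.
Total probability = (1/4)(2/9) + (1/2)(4/9) + (1/4)(7/10) = 163/360.

163/360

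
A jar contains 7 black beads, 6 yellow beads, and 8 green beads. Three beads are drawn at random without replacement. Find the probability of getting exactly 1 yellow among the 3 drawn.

9/19

One ordering (yellow drawn first) has probability 6/21 × 15/20 × 14/19 = 1260/7980 = 3/19.
There are C(3,1) = 3 such orderings, each equally likely, so P = 3 × 3/19 = 9/19.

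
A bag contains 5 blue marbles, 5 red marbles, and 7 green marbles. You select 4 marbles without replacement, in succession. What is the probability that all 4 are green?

P = 7/17 × 6/16 × 5/15 × 4/14 = 840/57120 = 1/68.

1/68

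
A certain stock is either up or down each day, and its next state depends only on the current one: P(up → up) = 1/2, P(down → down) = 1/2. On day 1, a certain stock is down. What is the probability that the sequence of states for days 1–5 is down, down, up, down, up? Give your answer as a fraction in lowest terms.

Day 1 is given. For each transition, use the conditional probability from the current state:
P(down | down) = 1/2; P(up | down) = 1/2; P(down | up) = 1/2; P(up | down) = 1/2.
P = 1/2 × 1/2 × 1/2 × 1/2 = 1/16.

1/16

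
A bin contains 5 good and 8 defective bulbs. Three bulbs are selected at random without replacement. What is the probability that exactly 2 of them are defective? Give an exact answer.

One ordering (defective drawn first) has probability 8/13 × 7/12 × 5/11 = 280/1716 = 70/429.
There are C(3,2) = 3 such orderings, each equally likely, so P = 3 × 70/429 = 70/143.

70/143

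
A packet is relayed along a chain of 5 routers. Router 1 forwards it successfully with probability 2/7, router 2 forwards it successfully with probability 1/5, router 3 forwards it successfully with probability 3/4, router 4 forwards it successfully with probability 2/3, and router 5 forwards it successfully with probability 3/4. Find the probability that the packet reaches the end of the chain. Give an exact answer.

The events are sequential, so multiply the conditional probabilities:
P = 2/7 × 1/5 × 3/4 × 2/3 × 3/4 = 36/1680 = 3/140.

3/140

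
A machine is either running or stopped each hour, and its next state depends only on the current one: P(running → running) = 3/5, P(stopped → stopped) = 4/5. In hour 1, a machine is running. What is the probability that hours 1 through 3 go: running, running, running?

9/25

Hour 1 is given. For each transition, use the conditional probability from the current state:
P(running | running) = 3/5; P(running | running) = 3/5.
P = 3/5 × 3/5 = 9/25.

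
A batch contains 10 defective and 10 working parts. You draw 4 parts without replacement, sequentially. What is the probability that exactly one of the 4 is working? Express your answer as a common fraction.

One ordering (working drawn first) has probability 10/20 × 10/19 × 9/18 × 8/17 = 7200/116280 = 20/323.
There are C(4,1) = 4 such orderings, each equally likely, so P = 4 × 20/323 = 80/323.

80/323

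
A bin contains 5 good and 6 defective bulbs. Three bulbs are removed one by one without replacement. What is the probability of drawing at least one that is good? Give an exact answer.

P(no good) = 6/11 × 5/10 × 4/9 = 120/990 = 4/33.
P(at least one) = 1 − 4/33 = 29/33.

29/33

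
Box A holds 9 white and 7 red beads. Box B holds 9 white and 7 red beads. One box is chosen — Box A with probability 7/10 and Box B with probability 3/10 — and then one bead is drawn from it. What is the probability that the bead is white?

9/16

From Box A: P(white) = 9/16.
From Box B: P(white) = 9/16.
Total probability = (7/10)(9/16) + (3/10)(9/16) = 9/16.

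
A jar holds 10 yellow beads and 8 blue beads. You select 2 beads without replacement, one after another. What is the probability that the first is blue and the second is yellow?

Chain rule:
P = 8/18 × 10/17 = 80/306 = 40/153.

40/153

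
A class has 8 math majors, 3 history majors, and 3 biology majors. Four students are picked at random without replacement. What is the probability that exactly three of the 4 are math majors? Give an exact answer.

48/143

One ordering (math majors drawn first) has probability 8/14 × 7/13 × 6/12 × 6/11 = 2016/24024 = 12/143.
There are C(4,3) = 4 such orderings, each equally likely, so P = 4 × 12/143 = 48/143.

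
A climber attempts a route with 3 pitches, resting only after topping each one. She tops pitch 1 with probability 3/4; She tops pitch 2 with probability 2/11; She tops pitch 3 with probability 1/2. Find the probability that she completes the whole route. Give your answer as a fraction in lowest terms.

The events are sequential, so multiply the conditional probabilities:
P = 3/4 × 2/11 × 1/2 = 6/88 = 3/44.

3/44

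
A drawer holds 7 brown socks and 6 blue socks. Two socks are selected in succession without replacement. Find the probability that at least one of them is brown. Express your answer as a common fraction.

P(no brown) = 6/13 × 5/12 = 30/156 = 5/26.
P(at least one) = 1 − 5/26 = 21/26.

21/26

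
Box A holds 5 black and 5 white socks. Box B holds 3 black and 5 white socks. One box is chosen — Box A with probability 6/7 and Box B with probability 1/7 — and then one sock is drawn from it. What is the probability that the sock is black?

From Box A: P(black) = 5/10.
From Box B: P(black) = 3/8.
Total probability = (6/7)(5/10) + (1/7)(3/8) = 27/56.

27/56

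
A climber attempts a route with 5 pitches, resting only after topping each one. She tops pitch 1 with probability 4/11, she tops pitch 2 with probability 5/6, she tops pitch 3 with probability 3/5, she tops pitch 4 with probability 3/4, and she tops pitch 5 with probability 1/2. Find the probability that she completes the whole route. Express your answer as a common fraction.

Multiplying along the chain,
P = 4/11 × 5/6 × 3/5 × 3/4 × 1/2 = 180/2640 = 3/44.

3/44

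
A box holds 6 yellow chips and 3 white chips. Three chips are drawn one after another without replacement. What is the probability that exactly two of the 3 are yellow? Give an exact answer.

15/28

One ordering (yellow drawn first) has probability 6/9 × 5/8 × 3/7 = 90/504 = 5/28.
There are C(3,2) = 3 such orderings, each equally likely, so P = 3 × 5/28 = 15/28.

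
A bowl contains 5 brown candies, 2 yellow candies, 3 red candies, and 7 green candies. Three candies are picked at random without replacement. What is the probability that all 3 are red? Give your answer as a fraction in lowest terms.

1/680

P = 3/17 × 2/16 × 1/15 = 6/4080 = 1/680.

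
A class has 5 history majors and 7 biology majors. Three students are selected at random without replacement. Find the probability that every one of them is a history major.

P = 5/12 × 4/11 × 3/10 = 60/1320 = 1/22.

1/22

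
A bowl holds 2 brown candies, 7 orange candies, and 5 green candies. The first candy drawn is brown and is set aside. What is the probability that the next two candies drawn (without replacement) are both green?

With the first candy removed, 5 green remain out of 13.
P = 5/13 × 4/12 = 20/156 = 5/39.

5/39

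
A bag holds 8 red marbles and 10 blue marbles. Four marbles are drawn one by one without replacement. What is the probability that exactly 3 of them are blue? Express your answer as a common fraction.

One ordering (blue drawn first) has probability 10/18 × 9/17 × 8/16 × 8/15 = 5760/73440 = 4/51.
There are C(4,3) = 4 such orderings, each equally likely, so P = 4 × 4/51 = 16/51.

16/51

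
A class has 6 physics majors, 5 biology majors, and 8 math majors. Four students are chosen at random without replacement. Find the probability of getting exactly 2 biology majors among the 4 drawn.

455/1938

One ordering (biology majors drawn first) has probability 5/19 × 4/18 × 14/17 × 13/16 = 3640/93024 = 455/11628.
There are C(4,2) = 6 such orderings, each equally likely, so P = 6 × 455/11628 = 455/1938.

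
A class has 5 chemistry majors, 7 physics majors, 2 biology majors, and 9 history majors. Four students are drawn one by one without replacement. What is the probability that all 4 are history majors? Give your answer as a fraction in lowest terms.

P(all history majors) = 9/23 × 8/22 × 7/21 × 6/20 = 3024/212520 = 18/1265.

18/1265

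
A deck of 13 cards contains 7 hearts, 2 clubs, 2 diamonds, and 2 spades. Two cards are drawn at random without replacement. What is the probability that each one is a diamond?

1/78

P = 2/13 × 1/12 = 2/156 = 1/78.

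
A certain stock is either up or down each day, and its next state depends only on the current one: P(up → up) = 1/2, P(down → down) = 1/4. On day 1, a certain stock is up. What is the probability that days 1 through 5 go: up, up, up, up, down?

Day 1 is given. For each transition, use the conditional probability from the current state:
P(up | up) = 1/2; P(up | up) = 1/2; P(up | up) = 1/2; P(down | up) = 1/2.
P = 1/2 × 1/2 × 1/2 × 1/2 = 1/16.

1/16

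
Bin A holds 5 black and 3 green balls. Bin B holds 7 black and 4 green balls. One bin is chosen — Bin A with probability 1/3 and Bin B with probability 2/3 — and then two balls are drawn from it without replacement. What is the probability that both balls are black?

From Bin A: P(both black) = (5/8)(4/7) = 5/14.
From Bin B: P(both black) = (7/11)(6/10) = 21/55.
Total probability = (1/3)(5/14) + (2/3)(21/55) = 863/2310.

863/2310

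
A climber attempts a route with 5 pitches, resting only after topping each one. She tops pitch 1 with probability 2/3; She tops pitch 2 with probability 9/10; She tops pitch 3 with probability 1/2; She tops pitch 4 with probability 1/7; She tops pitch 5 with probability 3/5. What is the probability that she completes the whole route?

9/350

The events are sequential, so multiply the conditional probabilities:
P = 2/3 × 9/10 × 1/2 × 1/7 × 3/5 = 54/2100 = 9/350.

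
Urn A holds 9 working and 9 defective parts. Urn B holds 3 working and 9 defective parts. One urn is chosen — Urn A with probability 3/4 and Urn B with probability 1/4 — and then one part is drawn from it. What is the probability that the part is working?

From Urn A: P(working) = 9/18.
From Urn B: P(working) = 3/12.
Total probability = (3/4)(9/18) + (1/4)(3/12) = 7/16.

7/16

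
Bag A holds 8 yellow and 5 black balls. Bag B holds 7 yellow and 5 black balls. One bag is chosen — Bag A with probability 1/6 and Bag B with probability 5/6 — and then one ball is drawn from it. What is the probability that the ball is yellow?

From Bag A: P(yellow) = 8/13.
From Bag B: P(yellow) = 7/12.
Total probability = (1/6)(8/13) + (5/6)(7/12) = 551/936.

551/936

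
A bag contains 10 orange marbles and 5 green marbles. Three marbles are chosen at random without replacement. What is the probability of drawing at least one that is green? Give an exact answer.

67/91

P(no green) = 10/15 × 9/14 × 8/13 = 720/2730 = 24/91.
P(at least one) = 1 − 24/91 = 67/91.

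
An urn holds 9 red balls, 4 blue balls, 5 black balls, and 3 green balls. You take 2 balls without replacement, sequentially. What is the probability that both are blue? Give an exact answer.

P(every draw is blue) = 4/21 × 3/20 = 12/420 = 1/35.

1/35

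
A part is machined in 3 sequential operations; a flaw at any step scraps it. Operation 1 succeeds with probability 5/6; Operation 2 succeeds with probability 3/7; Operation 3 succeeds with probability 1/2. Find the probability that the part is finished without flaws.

5/28

Each stage is reached only if all earlier stages succeed, so
P = 5/6 × 3/7 × 1/2 = 15/84 = 5/28.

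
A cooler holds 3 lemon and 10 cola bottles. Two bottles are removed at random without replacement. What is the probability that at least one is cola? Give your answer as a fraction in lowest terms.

25/26

P(no cola) = 3/13 × 2/12 = 6/156 = 1/26.
P(at least one) = 1 − 1/26 = 25/26.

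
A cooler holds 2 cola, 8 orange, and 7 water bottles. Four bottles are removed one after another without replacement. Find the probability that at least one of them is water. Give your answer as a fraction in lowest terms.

31/34

P(no water) = 10/17 × 9/16 × 8/15 × 7/14 = 5040/57120 = 3/34.
P(at least one) = 1 − 3/34 = 31/34.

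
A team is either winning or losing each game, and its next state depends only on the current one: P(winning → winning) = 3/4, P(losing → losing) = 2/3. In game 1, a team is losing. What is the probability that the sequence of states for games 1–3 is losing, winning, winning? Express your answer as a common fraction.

1/4

Game 1 is given. For each transition, use the conditional probability from the current state:
P(winning | losing) = 1/3; P(winning | winning) = 3/4.
P = 1/3 × 3/4 = 3/12 = 1/4.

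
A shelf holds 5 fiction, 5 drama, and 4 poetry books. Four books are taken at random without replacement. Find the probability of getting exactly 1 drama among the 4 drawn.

One ordering (drama drawn first) has probability 5/14 × 9/13 × 8/12 × 7/11 = 2520/24024 = 15/143.
There are C(4,1) = 4 such orderings, each equally likely, so P = 4 × 15/143 = 60/143.

60/143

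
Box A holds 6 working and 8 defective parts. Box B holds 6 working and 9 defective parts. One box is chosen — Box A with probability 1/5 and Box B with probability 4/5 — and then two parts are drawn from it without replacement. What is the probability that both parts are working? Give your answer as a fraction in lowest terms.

From Box A: P(both working) = (6/14)(5/13) = 15/91.
From Box B: P(both working) = (6/15)(5/14) = 1/7.
Total probability = (1/5)(15/91) + (4/5)(1/7) = 67/455.

67/455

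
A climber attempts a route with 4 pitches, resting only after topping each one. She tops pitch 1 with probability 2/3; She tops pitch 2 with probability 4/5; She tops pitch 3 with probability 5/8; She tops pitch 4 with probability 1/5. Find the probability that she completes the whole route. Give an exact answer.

1/15

Each stage is reached only if all earlier stages succeed, so
P = 2/3 × 4/5 × 5/8 × 1/5 = 40/600 = 1/15.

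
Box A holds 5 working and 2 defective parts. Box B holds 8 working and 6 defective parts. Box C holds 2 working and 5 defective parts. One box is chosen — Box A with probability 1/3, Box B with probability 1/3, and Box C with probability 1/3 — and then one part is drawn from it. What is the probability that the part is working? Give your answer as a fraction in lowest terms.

11/21

From Box A: P(working) = 5/7.
From Box B: P(working) = 8/14.
From Box C: P(working) = 2/7.
Total probability = (1/3)(5/7) + (1/3)(8/14) + (1/3)(2/7) = 11/21.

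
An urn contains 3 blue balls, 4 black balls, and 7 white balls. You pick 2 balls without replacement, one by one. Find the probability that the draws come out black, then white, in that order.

2/13

Chain rule:
P = 4/14 × 7/13 = 28/182 = 2/13.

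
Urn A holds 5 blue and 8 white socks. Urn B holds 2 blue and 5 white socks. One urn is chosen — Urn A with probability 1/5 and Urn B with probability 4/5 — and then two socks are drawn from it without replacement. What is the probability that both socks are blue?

29/455

From Urn A: P(both blue) = (5/13)(4/12) = 5/39.
From Urn B: P(both blue) = (2/7)(1/6) = 1/21.
Total probability = (1/5)(5/39) + (4/5)(1/21) = 29/455.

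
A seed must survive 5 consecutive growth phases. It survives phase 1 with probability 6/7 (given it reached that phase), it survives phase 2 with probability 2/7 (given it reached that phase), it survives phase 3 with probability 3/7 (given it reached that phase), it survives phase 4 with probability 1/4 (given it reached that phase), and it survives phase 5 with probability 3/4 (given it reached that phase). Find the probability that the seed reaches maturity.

27/1372

Multiplying along the chain,
P = 6/7 × 2/7 × 3/7 × 1/4 × 3/4 = 108/5488 = 27/1372.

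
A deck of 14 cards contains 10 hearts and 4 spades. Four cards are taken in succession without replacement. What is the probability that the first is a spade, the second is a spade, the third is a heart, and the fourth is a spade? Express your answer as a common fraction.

10/1001

Each draw changes the counts, so multiply the conditional probabilities along the sequence:
P = 4/14 × 3/13 × 10/12 × 2/11 = 240/24024 = 10/1001.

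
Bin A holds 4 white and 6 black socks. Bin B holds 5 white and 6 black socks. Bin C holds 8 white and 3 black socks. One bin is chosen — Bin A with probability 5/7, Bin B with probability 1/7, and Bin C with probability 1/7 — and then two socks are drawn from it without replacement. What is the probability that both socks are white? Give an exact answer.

32/165

From Bin A: P(both white) = (4/10)(3/9) = 2/15.
From Bin B: P(both white) = (5/11)(4/10) = 2/11.
From Bin C: P(both white) = (8/11)(7/10) = 28/55.
Total probability = (5/7)(2/15) + (1/7)(2/11) + (1/7)(28/55) = 32/165.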